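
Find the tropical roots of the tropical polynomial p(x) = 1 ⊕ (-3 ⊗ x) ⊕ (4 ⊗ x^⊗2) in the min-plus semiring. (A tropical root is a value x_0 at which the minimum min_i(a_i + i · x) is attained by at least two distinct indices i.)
Roots: {-7, 4}

Each tropical root is a break point of the lower envelope of the lines y = a_i + i · x (there are 3 lines, with slopes 0, 1, ..., 2). Only the lines that attain the minimum somewhere contribute to roots; other lines are dominated. Here the surviving (envelope) indices are i = 2, i = 1, i = 0.
Intersections between consecutive envelope lines give the roots: for adjacent envelope indices i < j the intersection is x = (a_i − a_j) / (j − i). Reading off the sorted break points: {-7, 4}.
Verification: at each break x_0, at least two indices attain the minimum of min_i(a_i + i · x_0).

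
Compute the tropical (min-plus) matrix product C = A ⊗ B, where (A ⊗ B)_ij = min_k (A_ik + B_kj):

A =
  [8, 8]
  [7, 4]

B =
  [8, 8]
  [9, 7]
A ⊗ B =
  [16, 15]
  [13, 11]

Apply the min-plus product entry-by-entry:
  C[0][0] = min over k of (A[0][0] + B[0][0] = 8 + 8 = 16, A[0][1] + B[1][0] = 8 + 9 = 17) = 16 (attained at k = 0)
  C[0][1] = min over k of (A[0][0] + B[0][1] = 8 + 8 = 16, A[0][1] + B[1][1] = 8 + 7 = 15) = 15 (attained at k = 1)
  C[1][0] = min over k of (A[1][0] + B[0][0] = 7 + 8 = 15, A[1][1] + B[1][0] = 4 + 9 = 13) = 13 (attained at k = 1)
  C[1][1] = min over k of (A[1][0] + B[0][1] = 7 + 8 = 15, A[1][1] + B[1][1] = 4 + 7 = 11) = 11 (attained at k = 1)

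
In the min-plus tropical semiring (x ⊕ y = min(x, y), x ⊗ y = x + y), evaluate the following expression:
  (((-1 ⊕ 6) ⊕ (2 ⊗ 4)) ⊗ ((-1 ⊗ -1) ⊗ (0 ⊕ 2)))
(((-1 ⊕ 6) ⊕ (2 ⊗ 4)) ⊗ ((-1 ⊗ -1) ⊗ (0 ⊕ 2))) = -3

Expand innermost to outermost. Recall ⊕ takes the minimum of its arguments and ⊗ takes their sum. Working out the expression (((-1 ⊕ 6) ⊕ (2 ⊗ 4)) ⊗ ((-1 ⊗ -1) ⊗ (0 ⊕ 2))) gives -3.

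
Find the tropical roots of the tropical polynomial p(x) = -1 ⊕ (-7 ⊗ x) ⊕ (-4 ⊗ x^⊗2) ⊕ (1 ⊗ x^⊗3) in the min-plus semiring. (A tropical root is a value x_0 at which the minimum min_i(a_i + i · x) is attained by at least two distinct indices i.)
Roots: {-5, -3, 6}

Each tropical root is a break point of the lower envelope of the lines y = a_i + i · x (there are 4 lines, with slopes 0, 1, ..., 3). Only the lines that attain the minimum somewhere contribute to roots; other lines are dominated. Here the surviving (envelope) indices are i = 3, i = 2, i = 1, i = 0.
Intersections between consecutive envelope lines give the roots: for adjacent envelope indices i < j the intersection is x = (a_i − a_j) / (j − i). Reading off the sorted break points: {-5, -3, 6}.
Verification: at each break x_0, at least two indices attain the minimum of min_i(a_i + i · x_0).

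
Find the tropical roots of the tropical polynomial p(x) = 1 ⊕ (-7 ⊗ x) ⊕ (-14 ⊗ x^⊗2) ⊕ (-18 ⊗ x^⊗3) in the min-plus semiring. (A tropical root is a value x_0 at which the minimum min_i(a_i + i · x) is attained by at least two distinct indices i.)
Roots: {4, 7, 8}

Each tropical root is a break point of the lower envelope of the lines y = a_i + i · x (there are 4 lines, with slopes 0, 1, ..., 3). Only the lines that attain the minimum somewhere contribute to roots; other lines are dominated. Here the surviving (envelope) indices are i = 3, i = 2, i = 1, i = 0.
Intersections between consecutive envelope lines give the roots: for adjacent envelope indices i < j the intersection is x = (a_i − a_j) / (j − i). Reading off the sorted break points: {4, 7, 8}.
Verification: at each break x_0, at least two indices attain the minimum of min_i(a_i + i · x_0).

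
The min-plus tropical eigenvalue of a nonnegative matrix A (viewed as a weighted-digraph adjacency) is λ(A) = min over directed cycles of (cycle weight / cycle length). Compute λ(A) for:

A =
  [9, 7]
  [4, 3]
λ(A) = 3

Enumerate directed cycles and compute their means (weight / length). Sample:
  cycle 0 → 0: weight = 9, length = 1, mean = 9/1 ≈ 9.000
  cycle 1 → 1: weight = 3, length = 1, mean = 3/1 ≈ 3.000
  cycle 0 → 1 → 0: weight = 11, length = 2, mean = 11/2 ≈ 5.500
  cycle 1 → 0 → 1: weight = 11, length = 2, mean = 11/2 ≈ 5.500
Minimum mean = 3.000, attained e.g. along the cycle 1 → 1 with weight 3 and length 1. So λ(A) = 3/1 = 3.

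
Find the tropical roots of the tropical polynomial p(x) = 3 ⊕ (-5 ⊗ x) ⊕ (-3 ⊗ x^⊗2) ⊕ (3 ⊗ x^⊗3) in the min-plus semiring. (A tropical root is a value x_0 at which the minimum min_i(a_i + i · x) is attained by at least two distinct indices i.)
Roots: {-6, -2, 8}

Each tropical root is a break point of the lower envelope of the lines y = a_i + i · x (there are 4 lines, with slopes 0, 1, ..., 3). Only the lines that attain the minimum somewhere contribute to roots; other lines are dominated. Here the surviving (envelope) indices are i = 3, i = 2, i = 1, i = 0.
Intersections between consecutive envelope lines give the roots: for adjacent envelope indices i < j the intersection is x = (a_i − a_j) / (j − i). Reading off the sorted break points: {-6, -2, 8}.
Verification: at each break x_0, at least two indices attain the minimum of min_i(a_i + i · x_0).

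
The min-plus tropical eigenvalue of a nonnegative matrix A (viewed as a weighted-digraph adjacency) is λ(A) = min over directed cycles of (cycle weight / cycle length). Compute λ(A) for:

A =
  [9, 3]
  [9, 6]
λ(A) = 6

Enumerate directed cycles and compute their means (weight / length). Sample:
  cycle 0 → 0: weight = 9, length = 1, mean = 9/1 ≈ 9.000
  cycle 1 → 1: weight = 6, length = 1, mean = 6/1 ≈ 6.000
  cycle 0 → 1 → 0: weight = 12, length = 2, mean = 12/2 ≈ 6.000
  cycle 1 → 0 → 1: weight = 12, length = 2, mean = 12/2 ≈ 6.000
Minimum mean = 6.000, attained e.g. along the cycle 1 → 1 with weight 6 and length 1. So λ(A) = 6/1 = 6.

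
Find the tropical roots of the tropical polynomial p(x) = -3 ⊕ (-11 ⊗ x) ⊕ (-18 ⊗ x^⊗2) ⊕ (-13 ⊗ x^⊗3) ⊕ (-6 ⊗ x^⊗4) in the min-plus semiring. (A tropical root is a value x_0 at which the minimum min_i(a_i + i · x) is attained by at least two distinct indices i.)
Roots: {-7, -5, 7, 8}

Each tropical root is a break point of the lower envelope of the lines y = a_i + i · x (there are 5 lines, with slopes 0, 1, ..., 4). Only the lines that attain the minimum somewhere contribute to roots; other lines are dominated. Here the surviving (envelope) indices are i = 4, i = 3, i = 2, i = 1, i = 0.
Intersections between consecutive envelope lines give the roots: for adjacent envelope indices i < j the intersection is x = (a_i − a_j) / (j − i). Reading off the sorted break points: {-7, -5, 7, 8}.
Verification: at each break x_0, at least two indices attain the minimum of min_i(a_i + i · x_0).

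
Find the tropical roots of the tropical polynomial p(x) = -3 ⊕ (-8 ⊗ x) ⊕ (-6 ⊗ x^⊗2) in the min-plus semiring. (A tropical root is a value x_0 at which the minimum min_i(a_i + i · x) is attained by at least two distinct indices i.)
Roots: {-2, 5}

Each tropical root is a break point of the lower envelope of the lines y = a_i + i · x (there are 3 lines, with slopes 0, 1, ..., 2). Only the lines that attain the minimum somewhere contribute to roots; other lines are dominated. Here the surviving (envelope) indices are i = 2, i = 1, i = 0.
Intersections between consecutive envelope lines give the roots: for adjacent envelope indices i < j the intersection is x = (a_i − a_j) / (j − i). Reading off the sorted break points: {-2, 5}.
Verification: at each break x_0, at least two indices attain the minimum of min_i(a_i + i · x_0).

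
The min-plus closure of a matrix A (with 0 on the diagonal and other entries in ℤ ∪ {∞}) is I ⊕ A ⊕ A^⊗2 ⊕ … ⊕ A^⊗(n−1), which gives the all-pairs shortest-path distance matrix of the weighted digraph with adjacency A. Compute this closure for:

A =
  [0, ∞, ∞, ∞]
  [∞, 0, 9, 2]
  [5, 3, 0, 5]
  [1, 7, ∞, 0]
Closure =
  [0, ∞, ∞, ∞]
  [3, 0, 9, 2]
  [5, 3, 0, 5]
  [1, 7, 16, 0]

This is the Floyd-Warshall all-pairs shortest-path computation. For each intermediate vertex k = 0, 1, …, 3, update dist[i][j] ← min(dist[i][j], dist[i][k] + dist[k][j]). The final matrix gives, for each (i, j), the minimum total weight of any directed path from i to j (possibly empty when i = j).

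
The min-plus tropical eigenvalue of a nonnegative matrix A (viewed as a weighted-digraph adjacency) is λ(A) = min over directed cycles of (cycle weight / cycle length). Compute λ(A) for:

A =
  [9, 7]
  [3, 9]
λ(A) = 5

Enumerate directed cycles and compute their means (weight / length). Sample:
  cycle 0 → 0: weight = 9, length = 1, mean = 9/1 ≈ 9.000
  cycle 1 → 1: weight = 9, length = 1, mean = 9/1 ≈ 9.000
  cycle 0 → 1 → 0: weight = 10, length = 2, mean = 10/2 ≈ 5.000
  cycle 1 → 0 → 1: weight = 10, length = 2, mean = 10/2 ≈ 5.000
Minimum mean = 5.000, attained e.g. along the cycle 0 → 1 → 0 with weight 10 and length 2. So λ(A) = 10/2 = 5.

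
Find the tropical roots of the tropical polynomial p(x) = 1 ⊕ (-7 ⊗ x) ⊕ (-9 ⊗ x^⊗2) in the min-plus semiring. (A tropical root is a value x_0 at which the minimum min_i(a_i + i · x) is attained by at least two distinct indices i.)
Roots: {2, 8}

Each tropical root is a break point of the lower envelope of the lines y = a_i + i · x (there are 3 lines, with slopes 0, 1, ..., 2). Only the lines that attain the minimum somewhere contribute to roots; other lines are dominated. Here the surviving (envelope) indices are i = 2, i = 1, i = 0.
Intersections between consecutive envelope lines give the roots: for adjacent envelope indices i < j the intersection is x = (a_i − a_j) / (j − i). Reading off the sorted break points: {2, 8}.
Verification: at each break x_0, at least two indices attain the minimum of min_i(a_i + i · x_0).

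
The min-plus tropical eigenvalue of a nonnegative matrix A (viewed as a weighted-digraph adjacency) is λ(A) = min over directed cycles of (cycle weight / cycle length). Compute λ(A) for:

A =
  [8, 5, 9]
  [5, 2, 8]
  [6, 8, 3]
λ(A) = 2

Enumerate directed cycles and compute their means (weight / length). Sample:
  cycle 0 → 0: weight = 8, length = 1, mean = 8/1 ≈ 8.000
  cycle 1 → 1: weight = 2, length = 1, mean = 2/1 ≈ 2.000
  cycle 2 → 2: weight = 3, length = 1, mean = 3/1 ≈ 3.000
  cycle 0 → 1 → 0: weight = 10, length = 2, mean = 10/2 ≈ 5.000
  cycle 0 → 2 → 0: weight = 15, length = 2, mean = 15/2 ≈ 7.500
  cycle 1 → 0 → 1: weight = 10, length = 2, mean = 10/2 ≈ 5.000
Minimum mean = 2.000, attained e.g. along the cycle 1 → 1 with weight 2 and length 1. So λ(A) = 2/1 = 2.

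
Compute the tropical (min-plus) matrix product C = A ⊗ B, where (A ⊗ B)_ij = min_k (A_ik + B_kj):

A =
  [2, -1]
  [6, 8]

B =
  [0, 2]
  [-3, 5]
A ⊗ B =
  [-4, 4]
  [5, 8]

Apply the min-plus product entry-by-entry:
  C[0][0] = min over k of (A[0][0] + B[0][0] = 2 + 0 = 2, A[0][1] + B[1][0] = -1 + -3 = -4) = -4 (attained at k = 1)
  C[0][1] = min over k of (A[0][0] + B[0][1] = 2 + 2 = 4, A[0][1] + B[1][1] = -1 + 5 = 4) = 4 (attained at k = 0)
  C[1][0] = min over k of (A[1][0] + B[0][0] = 6 + 0 = 6, A[1][1] + B[1][0] = 8 + -3 = 5) = 5 (attained at k = 1)
  C[1][1] = min over k of (A[1][0] + B[0][1] = 6 + 2 = 8, A[1][1] + B[1][1] = 8 + 5 = 13) = 8 (attained at k = 0)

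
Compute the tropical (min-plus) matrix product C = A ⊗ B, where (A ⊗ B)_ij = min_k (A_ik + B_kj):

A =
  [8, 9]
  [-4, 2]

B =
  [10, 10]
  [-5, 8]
A ⊗ B =
  [4, 17]
  [-3, 6]

Apply the min-plus product entry-by-entry:
  C[0][0] = min over k of (A[0][0] + B[0][0] = 8 + 10 = 18, A[0][1] + B[1][0] = 9 + -5 = 4) = 4 (attained at k = 1)
  C[0][1] = min over k of (A[0][0] + B[0][1] = 8 + 10 = 18, A[0][1] + B[1][1] = 9 + 8 = 17) = 17 (attained at k = 1)
  C[1][0] = min over k of (A[1][0] + B[0][0] = -4 + 10 = 6, A[1][1] + B[1][0] = 2 + -5 = -3) = -3 (attained at k = 1)
  C[1][1] = min over k of (A[1][0] + B[0][1] = -4 + 10 = 6, A[1][1] + B[1][1] = 2 + 8 = 10) = 6 (attained at k = 0)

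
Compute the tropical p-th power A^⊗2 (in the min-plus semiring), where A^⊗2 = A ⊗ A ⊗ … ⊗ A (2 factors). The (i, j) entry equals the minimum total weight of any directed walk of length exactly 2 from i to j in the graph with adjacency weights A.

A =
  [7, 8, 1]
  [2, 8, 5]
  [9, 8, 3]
A^⊗2 =
  [10, 9, 4]
  [9, 10, 3]
  [10, 11, 6]

Each entry (A^⊗2)_ij equals the minimum over all length-2 walks i = v_0 → v_1 → … → v_2 = j of Σ_t A[v_t][v_{t+1}]. For example, for (i, j) = (0, 2) we minimise over 3 possible intermediate vertex sequences; the minimum is 4, attained along the walk 0 → 2 → 2.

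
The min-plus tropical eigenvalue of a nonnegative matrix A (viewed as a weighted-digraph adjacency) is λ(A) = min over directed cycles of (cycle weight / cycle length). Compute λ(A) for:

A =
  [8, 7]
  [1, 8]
λ(A) = 4

Enumerate directed cycles and compute their means (weight / length). Sample:
  cycle 0 → 0: weight = 8, length = 1, mean = 8/1 ≈ 8.000
  cycle 1 → 1: weight = 8, length = 1, mean = 8/1 ≈ 8.000
  cycle 0 → 1 → 0: weight = 8, length = 2, mean = 8/2 ≈ 4.000
  cycle 1 → 0 → 1: weight = 8, length = 2, mean = 8/2 ≈ 4.000
Minimum mean = 4.000, attained e.g. along the cycle 0 → 1 → 0 with weight 8 and length 2. So λ(A) = 8/2 = 4.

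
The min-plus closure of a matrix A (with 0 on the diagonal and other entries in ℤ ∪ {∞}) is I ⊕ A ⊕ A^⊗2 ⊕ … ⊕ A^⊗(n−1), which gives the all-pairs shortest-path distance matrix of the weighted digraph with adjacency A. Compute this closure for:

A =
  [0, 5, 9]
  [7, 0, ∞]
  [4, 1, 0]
Closure =
  [0, 5, 9]
  [7, 0, 16]
  [4, 1, 0]

This is the Floyd-Warshall all-pairs shortest-path computation. For each intermediate vertex k = 0, 1, …, 2, update dist[i][j] ← min(dist[i][j], dist[i][k] + dist[k][j]). The final matrix gives, for each (i, j), the minimum total weight of any directed path from i to j (possibly empty when i = j).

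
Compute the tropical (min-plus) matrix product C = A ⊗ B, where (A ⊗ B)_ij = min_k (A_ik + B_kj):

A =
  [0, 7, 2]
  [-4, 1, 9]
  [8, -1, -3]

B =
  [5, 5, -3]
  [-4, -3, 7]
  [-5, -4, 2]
A ⊗ B =
  [-3, -2, -3]
  [-3, -2, -7]
  [-8, -7, -1]

Apply the min-plus product entry-by-entry:
  C[0][0] = min over k of (A[0][0] + B[0][0] = 0 + 5 = 5, A[0][1] + B[1][0] = 7 + -4 = 3, A[0][2] + B[2][0] = 2 + -5 = -3) = -3 (attained at k = 2)
  C[0][1] = min over k of (A[0][0] + B[0][1] = 0 + 5 = 5, A[0][1] + B[1][1] = 7 + -3 = 4, A[0][2] + B[2][1] = 2 + -4 = -2) = -2 (attained at k = 2)
  C[0][2] = min over k of (A[0][0] + B[0][2] = 0 + -3 = -3, A[0][1] + B[1][2] = 7 + 7 = 14, A[0][2] + B[2][2] = 2 + 2 = 4) = -3 (attained at k = 0)
  C[1][0] = min over k of (A[1][0] + B[0][0] = -4 + 5 = 1, A[1][1] + B[1][0] = 1 + -4 = -3, A[1][2] + B[2][0] = 9 + -5 = 4) = -3 (attained at k = 1)
  C[1][1] = min over k of (A[1][0] + B[0][1] = -4 + 5 = 1, A[1][1] + B[1][1] = 1 + -3 = -2, A[1][2] + B[2][1] = 9 + -4 = 5) = -2 (attained at k = 1)
  C[1][2] = min over k of (A[1][0] + B[0][2] = -4 + -3 = -7, A[1][1] + B[1][2] = 1 + 7 = 8, A[1][2] + B[2][2] = 9 + 2 = 11) = -7 (attained at k = 0)
  C[2][0] = min over k of (A[2][0] + B[0][0] = 8 + 5 = 13, A[2][1] + B[1][0] = -1 + -4 = -5, A[2][2] + B[2][0] = -3 + -5 = -8) = -8 (attained at k = 2)
  C[2][1] = min over k of (A[2][0] + B[0][1] = 8 + 5 = 13, A[2][1] + B[1][1] = -1 + -3 = -4, A[2][2] + B[2][1] = -3 + -4 = -7) = -7 (attained at k = 2)
  C[2][2] = min over k of (A[2][0] + B[0][2] = 8 + -3 = 5, A[2][1] + B[1][2] = -1 + 7 = 6, A[2][2] + B[2][2] = -3 + 2 = -1) = -1 (attained at k = 2)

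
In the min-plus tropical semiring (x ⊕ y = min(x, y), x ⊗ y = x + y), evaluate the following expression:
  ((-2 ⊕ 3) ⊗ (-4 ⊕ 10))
((-2 ⊕ 3) ⊗ (-4 ⊕ 10)) = -6

Expand innermost to outermost. Recall ⊕ takes the minimum of its arguments and ⊗ takes their sum. Working out the expression ((-2 ⊕ 3) ⊗ (-4 ⊕ 10)) gives -6.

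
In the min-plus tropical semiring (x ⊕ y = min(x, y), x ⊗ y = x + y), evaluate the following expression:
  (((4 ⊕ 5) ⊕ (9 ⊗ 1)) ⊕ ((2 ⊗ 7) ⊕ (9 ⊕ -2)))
(((4 ⊕ 5) ⊕ (9 ⊗ 1)) ⊕ ((2 ⊗ 7) ⊕ (9 ⊕ -2))) = -2

Expand innermost to outermost. Recall ⊕ takes the minimum of its arguments and ⊗ takes their sum. Working out the expression (((4 ⊕ 5) ⊕ (9 ⊗ 1)) ⊕ ((2 ⊗ 7) ⊕ (9 ⊕ -2))) gives -2.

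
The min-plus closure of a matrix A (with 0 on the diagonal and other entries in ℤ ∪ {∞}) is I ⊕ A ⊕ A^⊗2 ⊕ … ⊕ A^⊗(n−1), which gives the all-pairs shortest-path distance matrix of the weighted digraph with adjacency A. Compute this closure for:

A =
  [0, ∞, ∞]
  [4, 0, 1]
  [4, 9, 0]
Closure =
  [0, ∞, ∞]
  [4, 0, 1]
  [4, 9, 0]

This is the Floyd-Warshall all-pairs shortest-path computation. For each intermediate vertex k = 0, 1, …, 2, update dist[i][j] ← min(dist[i][j], dist[i][k] + dist[k][j]). The final matrix gives, for each (i, j), the minimum total weight of any directed path from i to j (possibly empty when i = j).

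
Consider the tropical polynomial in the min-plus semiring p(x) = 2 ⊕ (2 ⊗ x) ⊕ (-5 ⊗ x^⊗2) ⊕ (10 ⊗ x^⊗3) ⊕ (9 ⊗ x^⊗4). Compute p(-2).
p(-2) = -9

A tropical monomial a ⊗ x^⊗i evaluates to a + i · x. Evaluating each term at x = -2:
  Term 0 contributes 2 + 0 · -2 = 2
  Term 1 contributes 2 + 1 · -2 = 0
  Term 2 contributes -5 + 2 · -2 = -9
  Term 3 contributes 10 + 3 · -2 = 4
  Term 4 contributes 9 + 4 · -2 = 1
p(-2) = ⊕ of these = min[2, 0, -9, 4, 1] = -9.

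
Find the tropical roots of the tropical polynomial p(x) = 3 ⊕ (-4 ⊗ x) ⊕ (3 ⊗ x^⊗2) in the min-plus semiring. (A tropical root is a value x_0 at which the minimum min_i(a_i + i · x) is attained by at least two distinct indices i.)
Roots: {-7, 7}

Each tropical root is a break point of the lower envelope of the lines y = a_i + i · x (there are 3 lines, with slopes 0, 1, ..., 2). Only the lines that attain the minimum somewhere contribute to roots; other lines are dominated. Here the surviving (envelope) indices are i = 2, i = 1, i = 0.
Intersections between consecutive envelope lines give the roots: for adjacent envelope indices i < j the intersection is x = (a_i − a_j) / (j − i). Reading off the sorted break points: {-7, 7}.
Verification: at each break x_0, at least two indices attain the minimum of min_i(a_i + i · x_0).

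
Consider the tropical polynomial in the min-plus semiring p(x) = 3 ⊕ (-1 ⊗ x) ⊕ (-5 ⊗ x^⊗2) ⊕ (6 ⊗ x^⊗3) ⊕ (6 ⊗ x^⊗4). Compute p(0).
p(0) = -5

A tropical monomial a ⊗ x^⊗i evaluates to a + i · x. Evaluating each term at x = 0:
  Term 0 contributes 3 + 0 · 0 = 3
  Term 1 contributes -1 + 1 · 0 = -1
  Term 2 contributes -5 + 2 · 0 = -5
  Term 3 contributes 6 + 3 · 0 = 6
  Term 4 contributes 6 + 4 · 0 = 6
p(0) = ⊕ of these = min[3, -1, -5, 6, 6] = -5.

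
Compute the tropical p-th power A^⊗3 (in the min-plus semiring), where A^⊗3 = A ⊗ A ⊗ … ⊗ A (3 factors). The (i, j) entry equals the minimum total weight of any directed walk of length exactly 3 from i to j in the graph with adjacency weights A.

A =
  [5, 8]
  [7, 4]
A^⊗3 =
  [15, 16]
  [15, 12]

Each entry (A^⊗3)_ij equals the minimum over all length-3 walks i = v_0 → v_1 → … → v_3 = j of Σ_t A[v_t][v_{t+1}]. For example, for (i, j) = (0, 1) we minimise over 4 possible intermediate vertex sequences; the minimum is 16, attained along the walk 0 → 1 → 1 → 1.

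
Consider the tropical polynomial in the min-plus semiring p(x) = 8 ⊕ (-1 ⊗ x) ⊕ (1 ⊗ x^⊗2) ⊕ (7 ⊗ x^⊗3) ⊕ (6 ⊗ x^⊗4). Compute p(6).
p(6) = 5

A tropical monomial a ⊗ x^⊗i evaluates to a + i · x. Evaluating each term at x = 6:
  Term 0 contributes 8 + 0 · 6 = 8
  Term 1 contributes -1 + 1 · 6 = 5
  Term 2 contributes 1 + 2 · 6 = 13
  Term 3 contributes 7 + 3 · 6 = 25
  Term 4 contributes 6 + 4 · 6 = 30
p(6) = ⊕ of these = min[8, 5, 13, 25, 30] = 5.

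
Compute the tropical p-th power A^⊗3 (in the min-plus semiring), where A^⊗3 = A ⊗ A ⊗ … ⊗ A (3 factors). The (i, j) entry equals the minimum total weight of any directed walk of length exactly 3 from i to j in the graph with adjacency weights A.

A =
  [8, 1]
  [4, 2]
A^⊗3 =
  [7, 5]
  [8, 6]

Each entry (A^⊗3)_ij equals the minimum over all length-3 walks i = v_0 → v_1 → … → v_3 = j of Σ_t A[v_t][v_{t+1}]. For example, for (i, j) = (0, 1) we minimise over 4 possible intermediate vertex sequences; the minimum is 5, attained along the walk 0 → 1 → 1 → 1.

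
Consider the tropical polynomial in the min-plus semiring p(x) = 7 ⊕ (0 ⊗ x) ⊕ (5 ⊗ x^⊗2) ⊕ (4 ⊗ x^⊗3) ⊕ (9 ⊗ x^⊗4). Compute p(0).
p(0) = 0

A tropical monomial a ⊗ x^⊗i evaluates to a + i · x. Evaluating each term at x = 0:
  Term 0 contributes 7 + 0 · 0 = 7
  Term 1 contributes 0 + 1 · 0 = 0
  Term 2 contributes 5 + 2 · 0 = 5
  Term 3 contributes 4 + 3 · 0 = 4
  Term 4 contributes 9 + 4 · 0 = 9
p(0) = ⊕ of these = min[7, 0, 5, 4, 9] = 0.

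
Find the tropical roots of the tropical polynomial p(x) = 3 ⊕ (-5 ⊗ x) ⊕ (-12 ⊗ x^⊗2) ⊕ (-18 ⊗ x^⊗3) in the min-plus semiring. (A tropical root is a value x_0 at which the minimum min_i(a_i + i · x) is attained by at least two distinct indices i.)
Roots: {6, 7, 8}

Each tropical root is a break point of the lower envelope of the lines y = a_i + i · x (there are 4 lines, with slopes 0, 1, ..., 3). Only the lines that attain the minimum somewhere contribute to roots; other lines are dominated. Here the surviving (envelope) indices are i = 3, i = 2, i = 1, i = 0.
Intersections between consecutive envelope lines give the roots: for adjacent envelope indices i < j the intersection is x = (a_i − a_j) / (j − i). Reading off the sorted break points: {6, 7, 8}.
Verification: at each break x_0, at least two indices attain the minimum of min_i(a_i + i · x_0).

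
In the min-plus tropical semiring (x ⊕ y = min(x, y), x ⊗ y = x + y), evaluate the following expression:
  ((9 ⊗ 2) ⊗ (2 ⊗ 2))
((9 ⊗ 2) ⊗ (2 ⊗ 2)) = 15

Expand innermost to outermost. Recall ⊕ takes the minimum of its arguments and ⊗ takes their sum. Working out the expression ((9 ⊗ 2) ⊗ (2 ⊗ 2)) gives 15.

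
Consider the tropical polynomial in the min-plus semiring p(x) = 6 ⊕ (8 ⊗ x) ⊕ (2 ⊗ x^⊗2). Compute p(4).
p(4) = 6

A tropical monomial a ⊗ x^⊗i evaluates to a + i · x. Evaluating each term at x = 4:
  Term 0 contributes 6 + 0 · 4 = 6
  Term 1 contributes 8 + 1 · 4 = 12
  Term 2 contributes 2 + 2 · 4 = 10
p(4) = ⊕ of these = min[6, 12, 10] = 6.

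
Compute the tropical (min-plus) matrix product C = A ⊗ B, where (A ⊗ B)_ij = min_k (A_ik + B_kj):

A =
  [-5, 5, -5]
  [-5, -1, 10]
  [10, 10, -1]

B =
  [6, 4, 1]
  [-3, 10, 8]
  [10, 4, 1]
A ⊗ B =
  [1, -1, -4]
  [-4, -1, -4]
  [7, 3, 0]

Apply the min-plus product entry-by-entry:
  C[0][0] = min over k of (A[0][0] + B[0][0] = -5 + 6 = 1, A[0][1] + B[1][0] = 5 + -3 = 2, A[0][2] + B[2][0] = -5 + 10 = 5) = 1 (attained at k = 0)
  C[0][1] = min over k of (A[0][0] + B[0][1] = -5 + 4 = -1, A[0][1] + B[1][1] = 5 + 10 = 15, A[0][2] + B[2][1] = -5 + 4 = -1) = -1 (attained at k = 0)
  C[0][2] = min over k of (A[0][0] + B[0][2] = -5 + 1 = -4, A[0][1] + B[1][2] = 5 + 8 = 13, A[0][2] + B[2][2] = -5 + 1 = -4) = -4 (attained at k = 0)
  C[1][0] = min over k of (A[1][0] + B[0][0] = -5 + 6 = 1, A[1][1] + B[1][0] = -1 + -3 = -4, A[1][2] + B[2][0] = 10 + 10 = 20) = -4 (attained at k = 1)
  C[1][1] = min over k of (A[1][0] + B[0][1] = -5 + 4 = -1, A[1][1] + B[1][1] = -1 + 10 = 9, A[1][2] + B[2][1] = 10 + 4 = 14) = -1 (attained at k = 0)
  C[1][2] = min over k of (A[1][0] + B[0][2] = -5 + 1 = -4, A[1][1] + B[1][2] = -1 + 8 = 7, A[1][2] + B[2][2] = 10 + 1 = 11) = -4 (attained at k = 0)
  C[2][0] = min over k of (A[2][0] + B[0][0] = 10 + 6 = 16, A[2][1] + B[1][0] = 10 + -3 = 7, A[2][2] + B[2][0] = -1 + 10 = 9) = 7 (attained at k = 1)
  C[2][1] = min over k of (A[2][0] + B[0][1] = 10 + 4 = 14, A[2][1] + B[1][1] = 10 + 10 = 20, A[2][2] + B[2][1] = -1 + 4 = 3) = 3 (attained at k = 2)
  C[2][2] = min over k of (A[2][0] + B[0][2] = 10 + 1 = 11, A[2][1] + B[1][2] = 10 + 8 = 18, A[2][2] + B[2][2] = -1 + 1 = 0) = 0 (attained at k = 2)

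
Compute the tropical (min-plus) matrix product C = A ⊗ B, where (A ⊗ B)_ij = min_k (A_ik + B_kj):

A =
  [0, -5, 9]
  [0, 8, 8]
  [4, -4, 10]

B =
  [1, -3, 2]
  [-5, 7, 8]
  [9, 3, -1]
A ⊗ B =
  [-10, -3, 2]
  [1, -3, 2]
  [-9, 1, 4]

Apply the min-plus product entry-by-entry:
  C[0][0] = min over k of (A[0][0] + B[0][0] = 0 + 1 = 1, A[0][1] + B[1][0] = -5 + -5 = -10, A[0][2] + B[2][0] = 9 + 9 = 18) = -10 (attained at k = 1)
  C[0][1] = min over k of (A[0][0] + B[0][1] = 0 + -3 = -3, A[0][1] + B[1][1] = -5 + 7 = 2, A[0][2] + B[2][1] = 9 + 3 = 12) = -3 (attained at k = 0)
  C[0][2] = min over k of (A[0][0] + B[0][2] = 0 + 2 = 2, A[0][1] + B[1][2] = -5 + 8 = 3, A[0][2] + B[2][2] = 9 + -1 = 8) = 2 (attained at k = 0)
  C[1][0] = min over k of (A[1][0] + B[0][0] = 0 + 1 = 1, A[1][1] + B[1][0] = 8 + -5 = 3, A[1][2] + B[2][0] = 8 + 9 = 17) = 1 (attained at k = 0)
  C[1][1] = min over k of (A[1][0] + B[0][1] = 0 + -3 = -3, A[1][1] + B[1][1] = 8 + 7 = 15, A[1][2] + B[2][1] = 8 + 3 = 11) = -3 (attained at k = 0)
  C[1][2] = min over k of (A[1][0] + B[0][2] = 0 + 2 = 2, A[1][1] + B[1][2] = 8 + 8 = 16, A[1][2] + B[2][2] = 8 + -1 = 7) = 2 (attained at k = 0)
  C[2][0] = min over k of (A[2][0] + B[0][0] = 4 + 1 = 5, A[2][1] + B[1][0] = -4 + -5 = -9, A[2][2] + B[2][0] = 10 + 9 = 19) = -9 (attained at k = 1)
  C[2][1] = min over k of (A[2][0] + B[0][1] = 4 + -3 = 1, A[2][1] + B[1][1] = -4 + 7 = 3, A[2][2] + B[2][1] = 10 + 3 = 13) = 1 (attained at k = 0)
  C[2][2] = min over k of (A[2][0] + B[0][2] = 4 + 2 = 6, A[2][1] + B[1][2] = -4 + 8 = 4, A[2][2] + B[2][2] = 10 + -1 = 9) = 4 (attained at k = 1)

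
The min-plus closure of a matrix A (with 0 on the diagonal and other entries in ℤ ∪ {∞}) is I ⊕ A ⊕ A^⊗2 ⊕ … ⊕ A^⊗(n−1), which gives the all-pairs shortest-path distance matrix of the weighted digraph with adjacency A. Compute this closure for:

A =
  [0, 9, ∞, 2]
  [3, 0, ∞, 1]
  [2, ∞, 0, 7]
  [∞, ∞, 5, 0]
Closure =
  [0, 9, 7, 2]
  [3, 0, 6, 1]
  [2, 11, 0, 4]
  [7, 16, 5, 0]

This is the Floyd-Warshall all-pairs shortest-path computation. For each intermediate vertex k = 0, 1, …, 3, update dist[i][j] ← min(dist[i][j], dist[i][k] + dist[k][j]). The final matrix gives, for each (i, j), the minimum total weight of any directed path from i to j (possibly empty when i = j).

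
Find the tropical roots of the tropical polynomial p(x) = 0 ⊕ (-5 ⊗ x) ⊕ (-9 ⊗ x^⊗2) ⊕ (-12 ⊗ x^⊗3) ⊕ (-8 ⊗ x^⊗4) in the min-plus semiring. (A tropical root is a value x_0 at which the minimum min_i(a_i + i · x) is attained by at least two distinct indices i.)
Roots: {-4, 3, 4, 5}

Each tropical root is a break point of the lower envelope of the lines y = a_i + i · x (there are 5 lines, with slopes 0, 1, ..., 4). Only the lines that attain the minimum somewhere contribute to roots; other lines are dominated. Here the surviving (envelope) indices are i = 4, i = 3, i = 2, i = 1, i = 0.
Intersections between consecutive envelope lines give the roots: for adjacent envelope indices i < j the intersection is x = (a_i − a_j) / (j − i). Reading off the sorted break points: {-4, 3, 4, 5}.
Verification: at each break x_0, at least two indices attain the minimum of min_i(a_i + i · x_0).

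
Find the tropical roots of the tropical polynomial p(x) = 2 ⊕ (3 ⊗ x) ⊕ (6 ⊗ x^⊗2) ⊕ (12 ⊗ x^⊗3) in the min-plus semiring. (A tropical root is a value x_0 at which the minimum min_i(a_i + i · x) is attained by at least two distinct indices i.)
Roots: {-6, -3, -1}

Each tropical root is a break point of the lower envelope of the lines y = a_i + i · x (there are 4 lines, with slopes 0, 1, ..., 3). Only the lines that attain the minimum somewhere contribute to roots; other lines are dominated. Here the surviving (envelope) indices are i = 3, i = 2, i = 1, i = 0.
Intersections between consecutive envelope lines give the roots: for adjacent envelope indices i < j the intersection is x = (a_i − a_j) / (j − i). Reading off the sorted break points: {-6, -3, -1}.
Verification: at each break x_0, at least two indices attain the minimum of min_i(a_i + i · x_0).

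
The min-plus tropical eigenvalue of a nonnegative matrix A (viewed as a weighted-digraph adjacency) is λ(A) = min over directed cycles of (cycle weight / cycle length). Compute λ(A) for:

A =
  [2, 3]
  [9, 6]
λ(A) = 2

Enumerate directed cycles and compute their means (weight / length). Sample:
  cycle 0 → 0: weight = 2, length = 1, mean = 2/1 ≈ 2.000
  cycle 1 → 1: weight = 6, length = 1, mean = 6/1 ≈ 6.000
  cycle 0 → 1 → 0: weight = 12, length = 2, mean = 12/2 ≈ 6.000
  cycle 1 → 0 → 1: weight = 12, length = 2, mean = 12/2 ≈ 6.000
Minimum mean = 2.000, attained e.g. along the cycle 0 → 0 with weight 2 and length 1. So λ(A) = 2/1 = 2.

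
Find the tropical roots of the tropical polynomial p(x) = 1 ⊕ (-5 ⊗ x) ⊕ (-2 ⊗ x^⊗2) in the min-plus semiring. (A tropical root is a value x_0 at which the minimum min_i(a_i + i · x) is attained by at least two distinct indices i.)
Roots: {-3, 6}

Each tropical root is a break point of the lower envelope of the lines y = a_i + i · x (there are 3 lines, with slopes 0, 1, ..., 2). Only the lines that attain the minimum somewhere contribute to roots; other lines are dominated. Here the surviving (envelope) indices are i = 2, i = 1, i = 0.
Intersections between consecutive envelope lines give the roots: for adjacent envelope indices i < j the intersection is x = (a_i − a_j) / (j − i). Reading off the sorted break points: {-3, 6}.
Verification: at each break x_0, at least two indices attain the minimum of min_i(a_i + i · x_0).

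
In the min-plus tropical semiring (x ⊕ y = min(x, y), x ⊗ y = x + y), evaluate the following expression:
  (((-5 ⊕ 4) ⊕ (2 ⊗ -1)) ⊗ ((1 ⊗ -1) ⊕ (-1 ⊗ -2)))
(((-5 ⊕ 4) ⊕ (2 ⊗ -1)) ⊗ ((1 ⊗ -1) ⊕ (-1 ⊗ -2))) = -8

Expand innermost to outermost. Recall ⊕ takes the minimum of its arguments and ⊗ takes their sum. Working out the expression (((-5 ⊕ 4) ⊕ (2 ⊗ -1)) ⊗ ((1 ⊗ -1) ⊕ (-1 ⊗ -2))) gives -8.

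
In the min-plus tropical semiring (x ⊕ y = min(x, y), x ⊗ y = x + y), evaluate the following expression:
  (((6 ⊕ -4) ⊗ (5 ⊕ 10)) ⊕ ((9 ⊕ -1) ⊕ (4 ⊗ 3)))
(((6 ⊕ -4) ⊗ (5 ⊕ 10)) ⊕ ((9 ⊕ -1) ⊕ (4 ⊗ 3))) = -1

Expand innermost to outermost. Recall ⊕ takes the minimum of its arguments and ⊗ takes their sum. Working out the expression (((6 ⊕ -4) ⊗ (5 ⊕ 10)) ⊕ ((9 ⊕ -1) ⊕ (4 ⊗ 3))) gives -1.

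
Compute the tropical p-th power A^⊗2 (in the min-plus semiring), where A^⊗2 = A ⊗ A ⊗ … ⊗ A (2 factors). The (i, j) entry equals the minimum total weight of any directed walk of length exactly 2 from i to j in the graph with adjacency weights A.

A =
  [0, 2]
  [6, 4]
A^⊗2 =
  [0, 2]
  [6, 8]

Each entry (A^⊗2)_ij equals the minimum over all length-2 walks i = v_0 → v_1 → … → v_2 = j of Σ_t A[v_t][v_{t+1}]. For example, for (i, j) = (0, 1) we minimise over 2 possible intermediate vertex sequences; the minimum is 2, attained along the walk 0 → 0 → 1.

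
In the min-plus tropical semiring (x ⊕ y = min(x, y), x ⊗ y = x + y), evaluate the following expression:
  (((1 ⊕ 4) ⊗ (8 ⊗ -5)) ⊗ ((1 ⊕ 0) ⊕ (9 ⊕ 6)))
(((1 ⊕ 4) ⊗ (8 ⊗ -5)) ⊗ ((1 ⊕ 0) ⊕ (9 ⊕ 6))) = 4

Expand innermost to outermost. Recall ⊕ takes the minimum of its arguments and ⊗ takes their sum. Working out the expression (((1 ⊕ 4) ⊗ (8 ⊗ -5)) ⊗ ((1 ⊕ 0) ⊕ (9 ⊕ 6))) gives 4.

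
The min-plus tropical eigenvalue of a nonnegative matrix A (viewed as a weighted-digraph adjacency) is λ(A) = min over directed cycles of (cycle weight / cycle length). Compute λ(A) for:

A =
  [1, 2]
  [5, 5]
λ(A) = 1

Enumerate directed cycles and compute their means (weight / length). Sample:
  cycle 0 → 0: weight = 1, length = 1, mean = 1/1 ≈ 1.000
  cycle 1 → 1: weight = 5, length = 1, mean = 5/1 ≈ 5.000
  cycle 0 → 1 → 0: weight = 7, length = 2, mean = 7/2 ≈ 3.500
  cycle 1 → 0 → 1: weight = 7, length = 2, mean = 7/2 ≈ 3.500
Minimum mean = 1.000, attained e.g. along the cycle 0 → 0 with weight 1 and length 1. So λ(A) = 1/1 = 1.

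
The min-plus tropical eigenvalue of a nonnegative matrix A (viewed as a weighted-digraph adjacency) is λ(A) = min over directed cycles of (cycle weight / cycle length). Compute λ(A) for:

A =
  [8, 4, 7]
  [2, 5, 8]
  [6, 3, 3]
λ(A) = 3

Enumerate directed cycles and compute their means (weight / length). Sample:
  cycle 0 → 0: weight = 8, length = 1, mean = 8/1 ≈ 8.000
  cycle 1 → 1: weight = 5, length = 1, mean = 5/1 ≈ 5.000
  cycle 2 → 2: weight = 3, length = 1, mean = 3/1 ≈ 3.000
  cycle 0 → 1 → 0: weight = 6, length = 2, mean = 6/2 ≈ 3.000
  cycle 0 → 2 → 0: weight = 13, length = 2, mean = 13/2 ≈ 6.500
  cycle 1 → 0 → 1: weight = 6, length = 2, mean = 6/2 ≈ 3.000
Minimum mean = 3.000, attained e.g. along the cycle 2 → 2 with weight 3 and length 1. So λ(A) = 3/1 = 3.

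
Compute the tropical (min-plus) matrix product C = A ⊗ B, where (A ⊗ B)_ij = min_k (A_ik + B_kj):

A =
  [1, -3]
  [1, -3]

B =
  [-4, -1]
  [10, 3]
A ⊗ B =
  [-3, 0]
  [-3, 0]

Apply the min-plus product entry-by-entry:
  C[0][0] = min over k of (A[0][0] + B[0][0] = 1 + -4 = -3, A[0][1] + B[1][0] = -3 + 10 = 7) = -3 (attained at k = 0)
  C[0][1] = min over k of (A[0][0] + B[0][1] = 1 + -1 = 0, A[0][1] + B[1][1] = -3 + 3 = 0) = 0 (attained at k = 0)
  C[1][0] = min over k of (A[1][0] + B[0][0] = 1 + -4 = -3, A[1][1] + B[1][0] = -3 + 10 = 7) = -3 (attained at k = 0)
  C[1][1] = min over k of (A[1][0] + B[0][1] = 1 + -1 = 0, A[1][1] + B[1][1] = -3 + 3 = 0) = 0 (attained at k = 0)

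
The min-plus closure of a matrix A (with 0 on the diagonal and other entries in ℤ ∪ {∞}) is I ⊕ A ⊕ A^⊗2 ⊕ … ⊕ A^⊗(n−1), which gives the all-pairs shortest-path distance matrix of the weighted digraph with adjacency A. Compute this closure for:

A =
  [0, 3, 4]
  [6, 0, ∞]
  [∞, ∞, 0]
Closure =
  [0, 3, 4]
  [6, 0, 10]
  [∞, ∞, 0]

This is the Floyd-Warshall all-pairs shortest-path computation. For each intermediate vertex k = 0, 1, …, 2, update dist[i][j] ← min(dist[i][j], dist[i][k] + dist[k][j]). The final matrix gives, for each (i, j), the minimum total weight of any directed path from i to j (possibly empty when i = j).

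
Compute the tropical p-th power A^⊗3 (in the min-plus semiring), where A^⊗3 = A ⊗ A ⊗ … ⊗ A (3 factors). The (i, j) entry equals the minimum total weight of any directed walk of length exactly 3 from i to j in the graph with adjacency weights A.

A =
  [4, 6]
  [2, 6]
A^⊗3 =
  [12, 14]
  [10, 12]

Each entry (A^⊗3)_ij equals the minimum over all length-3 walks i = v_0 → v_1 → … → v_3 = j of Σ_t A[v_t][v_{t+1}]. For example, for (i, j) = (0, 1) we minimise over 4 possible intermediate vertex sequences; the minimum is 14, attained along the walk 0 → 0 → 0 → 1.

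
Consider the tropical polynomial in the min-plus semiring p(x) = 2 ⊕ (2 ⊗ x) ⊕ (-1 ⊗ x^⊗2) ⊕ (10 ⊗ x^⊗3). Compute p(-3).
p(-3) = -7

A tropical monomial a ⊗ x^⊗i evaluates to a + i · x. Evaluating each term at x = -3:
  Term 0 contributes 2 + 0 · -3 = 2
  Term 1 contributes 2 + 1 · -3 = -1
  Term 2 contributes -1 + 2 · -3 = -7
  Term 3 contributes 10 + 3 · -3 = 1
p(-3) = ⊕ of these = min[2, -1, -7, 1] = -7.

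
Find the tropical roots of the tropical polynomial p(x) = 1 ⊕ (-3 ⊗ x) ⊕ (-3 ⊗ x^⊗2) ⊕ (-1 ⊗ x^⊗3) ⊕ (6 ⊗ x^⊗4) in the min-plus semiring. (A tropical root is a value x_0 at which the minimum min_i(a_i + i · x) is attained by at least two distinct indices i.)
Roots: {-7, -2, 0, 4}

Each tropical root is a break point of the lower envelope of the lines y = a_i + i · x (there are 5 lines, with slopes 0, 1, ..., 4). Only the lines that attain the minimum somewhere contribute to roots; other lines are dominated. Here the surviving (envelope) indices are i = 4, i = 3, i = 2, i = 1, i = 0.
Intersections between consecutive envelope lines give the roots: for adjacent envelope indices i < j the intersection is x = (a_i − a_j) / (j − i). Reading off the sorted break points: {-7, -2, 0, 4}.
Verification: at each break x_0, at least two indices attain the minimum of min_i(a_i + i · x_0).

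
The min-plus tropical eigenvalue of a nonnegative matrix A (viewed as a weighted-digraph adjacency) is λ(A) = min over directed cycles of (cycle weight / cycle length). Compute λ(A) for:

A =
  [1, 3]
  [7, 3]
λ(A) = 1

Enumerate directed cycles and compute their means (weight / length). Sample:
  cycle 0 → 0: weight = 1, length = 1, mean = 1/1 ≈ 1.000
  cycle 1 → 1: weight = 3, length = 1, mean = 3/1 ≈ 3.000
  cycle 0 → 1 → 0: weight = 10, length = 2, mean = 10/2 ≈ 5.000
  cycle 1 → 0 → 1: weight = 10, length = 2, mean = 10/2 ≈ 5.000
Minimum mean = 1.000, attained e.g. along the cycle 0 → 0 with weight 1 and length 1. So λ(A) = 1/1 = 1.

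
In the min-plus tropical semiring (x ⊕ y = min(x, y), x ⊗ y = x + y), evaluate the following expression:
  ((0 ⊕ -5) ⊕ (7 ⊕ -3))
((0 ⊕ -5) ⊕ (7 ⊕ -3)) = -5

Expand innermost to outermost. Recall ⊕ takes the minimum of its arguments and ⊗ takes their sum. Working out the expression ((0 ⊕ -5) ⊕ (7 ⊕ -3)) gives -5.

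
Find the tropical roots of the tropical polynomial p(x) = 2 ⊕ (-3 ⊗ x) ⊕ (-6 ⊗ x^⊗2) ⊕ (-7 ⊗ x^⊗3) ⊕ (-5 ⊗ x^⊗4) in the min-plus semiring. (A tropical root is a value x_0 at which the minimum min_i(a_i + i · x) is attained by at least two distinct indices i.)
Roots: {-2, 1, 3, 5}

Each tropical root is a break point of the lower envelope of the lines y = a_i + i · x (there are 5 lines, with slopes 0, 1, ..., 4). Only the lines that attain the minimum somewhere contribute to roots; other lines are dominated. Here the surviving (envelope) indices are i = 4, i = 3, i = 2, i = 1, i = 0.
Intersections between consecutive envelope lines give the roots: for adjacent envelope indices i < j the intersection is x = (a_i − a_j) / (j − i). Reading off the sorted break points: {-2, 1, 3, 5}.
Verification: at each break x_0, at least two indices attain the minimum of min_i(a_i + i · x_0).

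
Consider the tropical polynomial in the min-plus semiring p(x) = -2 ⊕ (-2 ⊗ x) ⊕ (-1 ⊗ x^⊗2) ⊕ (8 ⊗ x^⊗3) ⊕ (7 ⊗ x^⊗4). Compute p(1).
p(1) = -2

A tropical monomial a ⊗ x^⊗i evaluates to a + i · x. Evaluating each term at x = 1:
  Term 0 contributes -2 + 0 · 1 = -2
  Term 1 contributes -2 + 1 · 1 = -1
  Term 2 contributes -1 + 2 · 1 = 1
  Term 3 contributes 8 + 3 · 1 = 11
  Term 4 contributes 7 + 4 · 1 = 11
p(1) = ⊕ of these = min[-2, -1, 1, 11, 11] = -2.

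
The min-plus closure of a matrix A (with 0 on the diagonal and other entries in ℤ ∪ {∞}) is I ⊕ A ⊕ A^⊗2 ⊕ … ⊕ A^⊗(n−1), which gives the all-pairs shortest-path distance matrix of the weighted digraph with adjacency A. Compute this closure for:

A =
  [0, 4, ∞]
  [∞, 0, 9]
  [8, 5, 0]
Closure =
  [0, 4, 13]
  [17, 0, 9]
  [8, 5, 0]

This is the Floyd-Warshall all-pairs shortest-path computation. For each intermediate vertex k = 0, 1, …, 2, update dist[i][j] ← min(dist[i][j], dist[i][k] + dist[k][j]). The final matrix gives, for each (i, j), the minimum total weight of any directed path from i to j (possibly empty when i = j).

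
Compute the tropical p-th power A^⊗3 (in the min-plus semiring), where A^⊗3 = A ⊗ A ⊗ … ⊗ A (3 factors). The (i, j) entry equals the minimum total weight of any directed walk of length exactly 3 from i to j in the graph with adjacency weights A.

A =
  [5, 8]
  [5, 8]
A^⊗3 =
  [15, 18]
  [15, 18]

Each entry (A^⊗3)_ij equals the minimum over all length-3 walks i = v_0 → v_1 → … → v_3 = j of Σ_t A[v_t][v_{t+1}]. For example, for (i, j) = (0, 1) we minimise over 4 possible intermediate vertex sequences; the minimum is 18, attained along the walk 0 → 0 → 0 → 1.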